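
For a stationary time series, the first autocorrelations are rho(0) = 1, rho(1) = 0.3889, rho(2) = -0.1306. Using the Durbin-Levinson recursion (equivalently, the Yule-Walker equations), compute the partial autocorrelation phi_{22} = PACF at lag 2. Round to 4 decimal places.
\phi_{22} = -0.3321

The PACF at lag k is phi_{kk}, the last component of the solution
to the Yule-Walker system G_k phi = r_k where
  (G_k)_{ij} = rho(|i - j|), (r_k)_i = rho(i), i,j = 1..k.
Equivalently, Durbin-Levinson gives phi_{kk} iteratively:
  phi_{11} = rho(1)
  phi_{kk} = [rho(k) - sum_{j=1..k-1} phi_{k-1,j} rho(k-j)]
            / [1 - sum_{j=1..k-1} phi_{k-1,j} rho(j)],
  phi_{k,j} = phi_{k-1,j} - phi_{kk} phi_{k-1,k-j},  j = 1..k-1.
Step k = 1:
  phi_11 = rho(1) = 0.3889.
Step k = 2:
  phi_22 = [rho(2) - phi_11 rho(1)] / [1 - phi_11 rho(1)] = [-0.1306 - (0.3889)(0.3889)] / [1 - (0.3889)(0.3889)]
         = -0.28184321 / 0.84875679 = -0.3321.
Therefore phi_{22} = -0.3321.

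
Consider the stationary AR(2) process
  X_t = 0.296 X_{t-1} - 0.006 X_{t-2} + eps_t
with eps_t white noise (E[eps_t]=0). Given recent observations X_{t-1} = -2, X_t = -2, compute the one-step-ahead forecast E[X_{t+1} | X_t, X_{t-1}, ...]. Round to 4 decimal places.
E[X_{t+1} \mid \mathcal F_t] = -0.5800

For an AR(p) model X_t = c + sum_i phi_i X_{t-i} + eps_t, the
one-step-ahead conditional mean is
  E[X_{t+1} | X_t, ...] = c + sum_i phi_i X_{t+1-i}.
Substitute known values:
  E[X_{t+1} | ...] = (0.296) * (-2) + (-0.006) * (-2)
                   = -0.5800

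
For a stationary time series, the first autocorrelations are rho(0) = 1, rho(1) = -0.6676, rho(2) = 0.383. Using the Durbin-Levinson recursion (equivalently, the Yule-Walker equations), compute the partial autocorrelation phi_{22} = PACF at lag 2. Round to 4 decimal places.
\phi_{22} = -0.1131

The PACF at lag k is phi_{kk}, the last component of the solution
to the Yule-Walker system G_k phi = r_k where
  (G_k)_{ij} = rho(|i - j|), (r_k)_i = rho(i), i,j = 1..k.
Equivalently, Durbin-Levinson gives phi_{kk} iteratively:
  phi_{11} = rho(1)
  phi_{kk} = [rho(k) - sum_{j=1..k-1} phi_{k-1,j} rho(k-j)]
            / [1 - sum_{j=1..k-1} phi_{k-1,j} rho(j)],
  phi_{k,j} = phi_{k-1,j} - phi_{kk} phi_{k-1,k-j},  j = 1..k-1.
Step k = 1:
  phi_11 = rho(1) = -0.6676.
Step k = 2:
  phi_22 = [rho(2) - phi_11 rho(1)] / [1 - phi_11 rho(1)] = [0.383 - (-0.6676)(-0.6676)] / [1 - (-0.6676)(-0.6676)]
         = -0.06268976 / 0.55431024 = -0.1131.
Therefore phi_{22} = -0.1131.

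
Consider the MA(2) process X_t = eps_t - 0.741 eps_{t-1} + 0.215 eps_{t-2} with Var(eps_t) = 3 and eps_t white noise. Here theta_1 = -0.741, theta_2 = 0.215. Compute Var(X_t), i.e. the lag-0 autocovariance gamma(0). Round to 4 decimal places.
\gamma(0) = 4.7859

For an MA(q) process X_t = eps_t + sum_i theta_i eps_{t-i} with
Var(eps_t) = sigma^2, the variance is
  gamma(0) = sigma^2 * (1 + sum_i theta_i^2).
  sum_i theta_i^2 = (-0.741)^2 + (0.215)^2 = 0.549081 + 0.046225 = 0.595306.
  gamma(0) = 3 * (1 + 0.595306) = 3 * 1.595306 = 4.785918, which rounds to 4.7859.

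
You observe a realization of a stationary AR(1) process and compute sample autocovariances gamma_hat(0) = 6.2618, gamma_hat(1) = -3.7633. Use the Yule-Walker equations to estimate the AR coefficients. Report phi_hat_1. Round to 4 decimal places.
\hat\phi_{1} = -0.6010

The Yule-Walker equations for an AR(p) process read, in matrix form,
  Gamma_p phi = r_p,   with   (Gamma_p)_{ij} = gamma(|i - j|),
                       (r_p)_i = gamma(i),   i,j = 1..p.
Substitute the sample gammas (Toeplitz matrix and right-hand side of size 1):
  Gamma_p = [[6.2618]]
  r_p     = [-3.7633]
With p = 1 this is the single equation gamma(0) phi_1 = gamma(1):
  phi_hat_1 = gamma(1) / gamma(0) = -3.7633 / 6.2618 = -0.6010.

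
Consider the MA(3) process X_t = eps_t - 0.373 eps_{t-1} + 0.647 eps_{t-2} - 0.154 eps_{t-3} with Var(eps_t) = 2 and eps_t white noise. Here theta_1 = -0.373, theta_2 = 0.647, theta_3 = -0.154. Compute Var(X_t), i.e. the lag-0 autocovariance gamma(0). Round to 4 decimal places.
\gamma(0) = 3.1629

For an MA(q) process X_t = eps_t + sum_i theta_i eps_{t-i} with
Var(eps_t) = sigma^2, the variance is
  gamma(0) = sigma^2 * (1 + sum_i theta_i^2).
  sum_i theta_i^2 = (-0.373)^2 + (0.647)^2 + (-0.154)^2 = 0.139129 + 0.418609 + 0.023716 = 0.581454.
  gamma(0) = 2 * (1 + 0.581454) = 2 * 1.581454 = 3.162908, which rounds to 3.1629.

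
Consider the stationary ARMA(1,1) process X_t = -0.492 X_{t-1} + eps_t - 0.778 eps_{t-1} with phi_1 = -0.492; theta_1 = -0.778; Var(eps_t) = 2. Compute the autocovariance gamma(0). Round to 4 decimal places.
\gamma(0) = 6.2560

Multiply the model equation by X_{t-k} and take expectations. With theta_0 = psi_0 = 1 and psi_j the MA(infinity) weights, this gives
  gamma(k) - sum_i phi_i gamma(k-i) = c_k,
  c_k = sigma^2 * sum_{j=k..q} theta_j psi_{j-k}   (c_k = 0 for k > q),
using gamma(-m) = gamma(m).
psi-weights needed (psi_j = theta_j + sum_i phi_i psi_{j-i}):
  psi_1 = theta_1 + phi_1 = -0.778 + (-0.492) = -1.27
Right-hand sides:
  c_0 = sigma^2 (1 + theta_1 psi_1) = 2 * (1 + (-0.778)(-1.27)) = 2 * 1.98806 = 3.97612
  c_1 = sigma^2 theta_1 = 2 * (-0.778) = -1.556
  c_2 = 0
Equations for k = 0 and k = 1 (AR order 1):
  gamma(0) = phi_1 gamma(1) + c_0
  gamma(1) = phi_1 gamma(0) + c_1
Substituting the second into the first: gamma(0) (1 - phi_1^2) = c_0 + phi_1 c_1, so
  gamma(0) = (c_0 + phi_1 c_1) / (1 - phi_1^2) = (3.97612 + (-0.492)(-1.556)) / (1 - (-0.492)^2) = 4.741672 / 0.757936 = 6.256032.
Therefore gamma(0) = 6.2560 (to 4 decimal places).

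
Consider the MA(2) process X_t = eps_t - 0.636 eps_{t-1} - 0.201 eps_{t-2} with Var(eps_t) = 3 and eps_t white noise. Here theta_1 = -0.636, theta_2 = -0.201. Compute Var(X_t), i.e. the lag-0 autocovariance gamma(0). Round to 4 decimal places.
\gamma(0) = 4.3347

For an MA(q) process X_t = eps_t + sum_i theta_i eps_{t-i} with
Var(eps_t) = sigma^2, the variance is
  gamma(0) = sigma^2 * (1 + sum_i theta_i^2).
  sum_i theta_i^2 = (-0.636)^2 + (-0.201)^2 = 0.404496 + 0.040401 = 0.444897.
  gamma(0) = 3 * (1 + 0.444897) = 3 * 1.444897 = 4.334691, which rounds to 4.3347.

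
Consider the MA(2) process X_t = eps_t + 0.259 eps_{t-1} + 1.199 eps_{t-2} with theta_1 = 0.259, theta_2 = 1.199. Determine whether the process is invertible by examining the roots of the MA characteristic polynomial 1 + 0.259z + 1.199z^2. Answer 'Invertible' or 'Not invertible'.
\text{Not invertible}

The MA(q) characteristic polynomial is P(z) = 1 + 0.259z + 1.199z^2.
Invertibility requires all roots to lie outside the unit circle, i.e. |z| > 1 for every root.
Set 1 + (0.259) z + (1.199) z^2 = 0, i.e. a z^2 + b z + c = 0 with a = 1.199, b = 0.259, c = 1.
Discriminant D = b^2 - 4ac = (0.259)^2 - 4*(1.199)*1 = 0.067081 - (4.796) = -4.728919.
D < 0, so the roots are the complex-conjugate pair z = (-b +/- i sqrt(-D)) / (2a) = -0.108 +/- 0.9068i.
For a conjugate pair |z|^2 = z * conj(z) = (product of roots) = c/a = 1/(1.199) = 0.834028, so |z| = sqrt(0.834028) = 0.9133 for both roots.
Moduli of all roots: 0.9133, 0.9133.
All moduli strictly greater than 1? No.
Verdict: Not invertible.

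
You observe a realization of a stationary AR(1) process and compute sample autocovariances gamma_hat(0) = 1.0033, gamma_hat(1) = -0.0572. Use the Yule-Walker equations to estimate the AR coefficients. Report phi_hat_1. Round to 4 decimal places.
\hat\phi_{1} = -0.0570

The Yule-Walker equations for an AR(p) process read, in matrix form,
  Gamma_p phi = r_p,   with   (Gamma_p)_{ij} = gamma(|i - j|),
                       (r_p)_i = gamma(i),   i,j = 1..p.
Substitute the sample gammas (Toeplitz matrix and right-hand side of size 1):
  Gamma_p = [[1.0033]]
  r_p     = [-0.0572]
With p = 1 this is the single equation gamma(0) phi_1 = gamma(1):
  phi_hat_1 = gamma(1) / gamma(0) = -0.0572 / 1.0033 = -0.0570.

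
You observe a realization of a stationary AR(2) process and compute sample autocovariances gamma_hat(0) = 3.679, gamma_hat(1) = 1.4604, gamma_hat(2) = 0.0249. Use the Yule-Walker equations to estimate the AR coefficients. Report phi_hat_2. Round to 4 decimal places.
\hat\phi_{2} = -0.1790

The Yule-Walker equations for an AR(p) process read, in matrix form,
  Gamma_p phi = r_p,   with   (Gamma_p)_{ij} = gamma(|i - j|),
                       (r_p)_i = gamma(i),   i,j = 1..p.
Substitute the sample gammas (Toeplitz matrix and right-hand side of size 2):
  Gamma_p = [[3.679, 1.4604], [1.4604, 3.679]]
  r_p     = [1.4604, 0.0249]
Written out:
  3.679 phi_1 + 1.4604 phi_2 = 1.4604
  1.4604 phi_1 + 3.679 phi_2 = 0.0249
Solve by Cramer's rule:
  det = gamma(0)^2 - gamma(1)^2 = (3.679)^2 - (1.4604)^2 = 13.535041 - 2.13276816 = 11.40227284
  phi_hat_1 = [gamma(1) gamma(0) - gamma(1) gamma(2)] / det = [(1.4604)(3.679) - (1.4604)(0.0249)] / 11.40227284 = 5.33644764 / 11.40227284 = 0.468
  phi_hat_2 = [gamma(0) gamma(2) - gamma(1)^2] / det = [(3.679)(0.0249) - (1.4604)^2] / 11.40227284 = -2.04116106 / 11.40227284 = -0.179
So phi_hat = [0.4680, -0.1790].
Therefore phi_hat_2 = -0.1790.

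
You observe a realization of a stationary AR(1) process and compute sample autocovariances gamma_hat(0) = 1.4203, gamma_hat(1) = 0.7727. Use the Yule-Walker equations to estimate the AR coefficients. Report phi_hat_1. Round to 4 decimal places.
\hat\phi_{1} = 0.5440

The Yule-Walker equations for an AR(p) process read, in matrix form,
  Gamma_p phi = r_p,   with   (Gamma_p)_{ij} = gamma(|i - j|),
                       (r_p)_i = gamma(i),   i,j = 1..p.
Substitute the sample gammas (Toeplitz matrix and right-hand side of size 1):
  Gamma_p = [[1.4203]]
  r_p     = [0.7727]
With p = 1 this is the single equation gamma(0) phi_1 = gamma(1):
  phi_hat_1 = gamma(1) / gamma(0) = 0.7727 / 1.4203 = 0.5440.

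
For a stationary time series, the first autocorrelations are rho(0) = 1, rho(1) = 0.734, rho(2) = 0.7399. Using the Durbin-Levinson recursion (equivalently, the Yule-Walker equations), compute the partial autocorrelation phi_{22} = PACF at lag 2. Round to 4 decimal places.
\phi_{22} = 0.4361

The PACF at lag k is phi_{kk}, the last component of the solution
to the Yule-Walker system G_k phi = r_k where
  (G_k)_{ij} = rho(|i - j|), (r_k)_i = rho(i), i,j = 1..k.
Equivalently, Durbin-Levinson gives phi_{kk} iteratively:
  phi_{11} = rho(1)
  phi_{kk} = [rho(k) - sum_{j=1..k-1} phi_{k-1,j} rho(k-j)]
            / [1 - sum_{j=1..k-1} phi_{k-1,j} rho(j)],
  phi_{k,j} = phi_{k-1,j} - phi_{kk} phi_{k-1,k-j},  j = 1..k-1.
Step k = 1:
  phi_11 = rho(1) = 0.734.
Step k = 2:
  phi_22 = [rho(2) - phi_11 rho(1)] / [1 - phi_11 rho(1)] = [0.7399 - (0.734)(0.734)] / [1 - (0.734)(0.734)]
         = 0.201144 / 0.461244 = 0.4361.
Therefore phi_{22} = 0.4361.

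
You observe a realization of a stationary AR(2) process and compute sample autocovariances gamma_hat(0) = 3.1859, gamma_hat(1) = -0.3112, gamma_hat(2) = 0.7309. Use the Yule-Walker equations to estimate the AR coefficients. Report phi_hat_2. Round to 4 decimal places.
\hat\phi_{2} = 0.2220

The Yule-Walker equations for an AR(p) process read, in matrix form,
  Gamma_p phi = r_p,   with   (Gamma_p)_{ij} = gamma(|i - j|),
                       (r_p)_i = gamma(i),   i,j = 1..p.
Substitute the sample gammas (Toeplitz matrix and right-hand side of size 2):
  Gamma_p = [[3.1859, -0.3112], [-0.3112, 3.1859]]
  r_p     = [-0.3112, 0.7309]
Written out:
  3.1859 phi_1 - 0.3112 phi_2 = -0.3112
  -0.3112 phi_1 + 3.1859 phi_2 = 0.7309
Solve by Cramer's rule:
  det = gamma(0)^2 - gamma(1)^2 = (3.1859)^2 - (-0.3112)^2 = 10.14995881 - 0.09684544 = 10.05311337
  phi_hat_1 = [gamma(1) gamma(0) - gamma(1) gamma(2)] / det = [(-0.3112)(3.1859) - (-0.3112)(0.7309)] / 10.05311337 = -0.763996 / 10.05311337 = -0.076
  phi_hat_2 = [gamma(0) gamma(2) - gamma(1)^2] / det = [(3.1859)(0.7309) - (-0.3112)^2] / 10.05311337 = 2.23172887 / 10.05311337 = 0.222
So phi_hat = [-0.0760, 0.2220].
Therefore phi_hat_2 = 0.2220.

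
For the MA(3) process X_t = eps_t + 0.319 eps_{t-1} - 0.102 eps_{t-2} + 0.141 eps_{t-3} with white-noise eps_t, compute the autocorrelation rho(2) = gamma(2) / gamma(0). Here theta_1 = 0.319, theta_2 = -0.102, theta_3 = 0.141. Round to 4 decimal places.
\rho(2) = -0.0504

For an MA(q) process with theta_0 = 1, the autocovariance is
  gamma(k) = sigma^2 * sum_{i=0..q-k} theta_i * theta_{i+k},
and rho(k) = gamma(k) / gamma(0). Sigma^2 cancels.
  numerator   = (1)*(-0.102) + (0.319)*(0.141) = -0.057021.
  denominator = (1)^2 + (0.319)^2 + (-0.102)^2 + (0.141)^2 = 1.132046.
  rho(2) = -0.057021 / 1.132046 = -0.0504.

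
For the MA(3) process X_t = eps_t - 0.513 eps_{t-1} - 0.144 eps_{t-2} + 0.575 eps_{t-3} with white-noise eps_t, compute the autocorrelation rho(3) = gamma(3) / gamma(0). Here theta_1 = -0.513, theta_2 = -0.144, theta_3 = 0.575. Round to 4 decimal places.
\rho(3) = 0.3561

For an MA(q) process with theta_0 = 1, the autocovariance is
  gamma(k) = sigma^2 * sum_{i=0..q-k} theta_i * theta_{i+k},
and rho(k) = gamma(k) / gamma(0). Sigma^2 cancels.
  numerator   = (1)*(0.575) = 0.575.
  denominator = (1)^2 + (-0.513)^2 + (-0.144)^2 + (0.575)^2 = 1.61453.
  rho(3) = 0.575 / 1.61453 = 0.3561.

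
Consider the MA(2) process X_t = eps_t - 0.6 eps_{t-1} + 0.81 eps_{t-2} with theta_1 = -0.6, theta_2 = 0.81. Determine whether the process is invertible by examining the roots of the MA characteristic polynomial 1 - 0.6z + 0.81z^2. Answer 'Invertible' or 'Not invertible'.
\text{Invertible}

The MA(q) characteristic polynomial is P(z) = 1 - 0.6z + 0.81z^2.
Invertibility requires all roots to lie outside the unit circle, i.e. |z| > 1 for every root.
Set 1 + (-0.6) z + (0.81) z^2 = 0, i.e. a z^2 + b z + c = 0 with a = 0.81, b = -0.6, c = 1.
Discriminant D = b^2 - 4ac = (-0.6)^2 - 4*(0.81)*1 = 0.36 - (3.24) = -2.88.
D < 0, so the roots are the complex-conjugate pair z = (-b +/- i sqrt(-D)) / (2a) = 0.3704 +/- 1.0476i.
For a conjugate pair |z|^2 = z * conj(z) = (product of roots) = c/a = 1/(0.81) = 1.234568, so |z| = sqrt(1.234568) = 1.1111 for both roots.
Moduli of all roots: 1.1111, 1.1111.
All moduli strictly greater than 1? Yes.
Verdict: Invertible.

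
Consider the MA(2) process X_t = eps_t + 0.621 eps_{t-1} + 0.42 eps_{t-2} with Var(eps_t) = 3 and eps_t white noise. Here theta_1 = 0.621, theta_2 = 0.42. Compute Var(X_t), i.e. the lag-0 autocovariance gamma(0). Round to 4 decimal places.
\gamma(0) = 4.6861

For an MA(q) process X_t = eps_t + sum_i theta_i eps_{t-i} with
Var(eps_t) = sigma^2, the variance is
  gamma(0) = sigma^2 * (1 + sum_i theta_i^2).
  sum_i theta_i^2 = (0.621)^2 + (0.42)^2 = 0.385641 + 0.1764 = 0.562041.
  gamma(0) = 3 * (1 + 0.562041) = 3 * 1.562041 = 4.686123, which rounds to 4.6861.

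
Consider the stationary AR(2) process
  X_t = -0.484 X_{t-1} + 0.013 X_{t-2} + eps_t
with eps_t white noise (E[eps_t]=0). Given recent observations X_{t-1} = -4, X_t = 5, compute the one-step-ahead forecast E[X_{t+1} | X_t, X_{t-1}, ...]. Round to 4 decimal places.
E[X_{t+1} \mid \mathcal F_t] = -2.4720

For an AR(p) model X_t = c + sum_i phi_i X_{t-i} + eps_t, the
one-step-ahead conditional mean is
  E[X_{t+1} | X_t, ...] = c + sum_i phi_i X_{t+1-i}.
Substitute known values:
  E[X_{t+1} | ...] = (-0.484) * (5) + (0.013) * (-4)
                   = -2.4720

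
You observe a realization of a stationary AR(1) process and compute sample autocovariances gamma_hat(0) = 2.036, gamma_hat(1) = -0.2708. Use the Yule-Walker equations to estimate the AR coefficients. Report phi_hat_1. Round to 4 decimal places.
\hat\phi_{1} = -0.1330

The Yule-Walker equations for an AR(p) process read, in matrix form,
  Gamma_p phi = r_p,   with   (Gamma_p)_{ij} = gamma(|i - j|),
                       (r_p)_i = gamma(i),   i,j = 1..p.
Substitute the sample gammas (Toeplitz matrix and right-hand side of size 1):
  Gamma_p = [[2.036]]
  r_p     = [-0.2708]
With p = 1 this is the single equation gamma(0) phi_1 = gamma(1):
  phi_hat_1 = gamma(1) / gamma(0) = -0.2708 / 2.036 = -0.1330.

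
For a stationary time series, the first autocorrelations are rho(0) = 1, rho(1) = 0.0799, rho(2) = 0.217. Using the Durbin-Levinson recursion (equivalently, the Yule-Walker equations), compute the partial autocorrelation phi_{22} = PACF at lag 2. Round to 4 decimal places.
\phi_{22} = 0.2120

The PACF at lag k is phi_{kk}, the last component of the solution
to the Yule-Walker system G_k phi = r_k where
  (G_k)_{ij} = rho(|i - j|), (r_k)_i = rho(i), i,j = 1..k.
Equivalently, Durbin-Levinson gives phi_{kk} iteratively:
  phi_{11} = rho(1)
  phi_{kk} = [rho(k) - sum_{j=1..k-1} phi_{k-1,j} rho(k-j)]
            / [1 - sum_{j=1..k-1} phi_{k-1,j} rho(j)],
  phi_{k,j} = phi_{k-1,j} - phi_{kk} phi_{k-1,k-j},  j = 1..k-1.
Step k = 1:
  phi_11 = rho(1) = 0.0799.
Step k = 2:
  phi_22 = [rho(2) - phi_11 rho(1)] / [1 - phi_11 rho(1)] = [0.217 - (0.0799)(0.0799)] / [1 - (0.0799)(0.0799)]
         = 0.21061599 / 0.99361599 = 0.212.
Therefore phi_{22} = 0.2120.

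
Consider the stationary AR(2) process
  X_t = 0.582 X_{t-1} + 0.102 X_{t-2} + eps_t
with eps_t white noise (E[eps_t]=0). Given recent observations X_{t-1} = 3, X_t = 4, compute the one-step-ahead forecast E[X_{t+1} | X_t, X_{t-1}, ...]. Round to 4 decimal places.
E[X_{t+1} \mid \mathcal F_t] = 2.6340

For an AR(p) model X_t = c + sum_i phi_i X_{t-i} + eps_t, the
one-step-ahead conditional mean is
  E[X_{t+1} | X_t, ...] = c + sum_i phi_i X_{t+1-i}.
Substitute known values:
  E[X_{t+1} | ...] = (0.582) * (4) + (0.102) * (3)
                   = 2.6340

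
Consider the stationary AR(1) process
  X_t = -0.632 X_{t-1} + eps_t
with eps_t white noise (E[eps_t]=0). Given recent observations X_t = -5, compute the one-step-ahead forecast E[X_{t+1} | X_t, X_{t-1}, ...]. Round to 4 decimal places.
E[X_{t+1} \mid \mathcal F_t] = 3.1600

For an AR(p) model X_t = c + sum_i phi_i X_{t-i} + eps_t, the
one-step-ahead conditional mean is
  E[X_{t+1} | X_t, ...] = c + sum_i phi_i X_{t+1-i}.
Substitute known values:
  E[X_{t+1} | ...] = (-0.632) * (-5)
                   = 3.1600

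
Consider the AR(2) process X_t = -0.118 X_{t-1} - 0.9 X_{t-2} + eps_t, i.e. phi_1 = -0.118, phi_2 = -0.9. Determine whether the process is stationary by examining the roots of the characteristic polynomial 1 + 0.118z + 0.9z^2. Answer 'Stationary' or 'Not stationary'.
\text{Stationary}

The AR(p) characteristic polynomial is P(z) = 1 + 0.118z + 0.9z^2.
Stationarity requires all roots to lie outside the unit circle, i.e. |z| > 1 for every root.
Set 1 + (0.118) z + (0.9) z^2 = 0, i.e. a z^2 + b z + c = 0 with a = 0.9, b = 0.118, c = 1.
Discriminant D = b^2 - 4ac = (0.118)^2 - 4*(0.9)*1 = 0.013924 - (3.6) = -3.586076.
D < 0, so the roots are the complex-conjugate pair z = (-b +/- i sqrt(-D)) / (2a) = -0.0656 +/- 1.0521i.
For a conjugate pair |z|^2 = z * conj(z) = (product of roots) = c/a = 1/(0.9) = 1.111111, so |z| = sqrt(1.111111) = 1.0541 for both roots.
Moduli of all roots: 1.0541, 1.0541.
All moduli strictly greater than 1? Yes.
Verdict: Stationary.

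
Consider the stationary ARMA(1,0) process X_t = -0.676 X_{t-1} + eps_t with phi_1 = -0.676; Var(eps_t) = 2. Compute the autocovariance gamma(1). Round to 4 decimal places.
\gamma(1) = -2.4898

Multiply the model equation by X_{t-k} and take expectations. With theta_0 = psi_0 = 1 and psi_j the MA(infinity) weights, this gives
  gamma(k) - sum_i phi_i gamma(k-i) = c_k,
  c_k = sigma^2 * sum_{j=k..q} theta_j psi_{j-k}   (c_k = 0 for k > q),
using gamma(-m) = gamma(m).
Pure AR (q = 0): c_0 = sigma^2 = 2, c_k = 0 for k >= 1.
Equations for k = 0 and k = 1 (AR order 1):
  gamma(0) = phi_1 gamma(1) + c_0
  gamma(1) = phi_1 gamma(0) + c_1
Substituting the second into the first: gamma(0) (1 - phi_1^2) = c_0 + phi_1 c_1, so
  gamma(0) = c_0 / (1 - phi_1^2) = 2 / (1 - (-0.676)^2) = 2 / 0.543024 = 3.683078.
  gamma(1) = phi_1 gamma(0) = (-0.676)(3.683078) = -2.489761.
Therefore gamma(1) = -2.4898 (to 4 decimal places).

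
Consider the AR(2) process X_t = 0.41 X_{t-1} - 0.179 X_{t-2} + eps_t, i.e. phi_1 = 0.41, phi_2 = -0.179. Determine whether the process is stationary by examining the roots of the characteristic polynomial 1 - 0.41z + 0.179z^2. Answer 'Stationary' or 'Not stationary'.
\text{Stationary}

The AR(p) characteristic polynomial is P(z) = 1 - 0.41z + 0.179z^2.
Stationarity requires all roots to lie outside the unit circle, i.e. |z| > 1 for every root.
Set 1 + (-0.41) z + (0.179) z^2 = 0, i.e. a z^2 + b z + c = 0 with a = 0.179, b = -0.41, c = 1.
Discriminant D = b^2 - 4ac = (-0.41)^2 - 4*(0.179)*1 = 0.1681 - (0.716) = -0.5479.
D < 0, so the roots are the complex-conjugate pair z = (-b +/- i sqrt(-D)) / (2a) = 1.1453 +/- 2.0676i.
For a conjugate pair |z|^2 = z * conj(z) = (product of roots) = c/a = 1/(0.179) = 5.586592, so |z| = sqrt(5.586592) = 2.3636 for both roots.
Moduli of all roots: 2.3636, 2.3636.
All moduli strictly greater than 1? Yes.
Verdict: Stationary.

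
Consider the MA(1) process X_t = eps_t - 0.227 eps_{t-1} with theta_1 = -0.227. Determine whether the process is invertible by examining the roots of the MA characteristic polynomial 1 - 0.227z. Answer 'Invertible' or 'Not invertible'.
\text{Invertible}

The MA(q) characteristic polynomial is P(z) = 1 - 0.227z.
Invertibility requires all roots to lie outside the unit circle, i.e. |z| > 1 for every root.
This is linear in z: 1 + (-0.227) z = 0  =>  z = -1/(-0.227) = 4.405286,  |z| = 4.405286.
Moduli of all roots: 4.4053.
All moduli strictly greater than 1? Yes.
Verdict: Invertible.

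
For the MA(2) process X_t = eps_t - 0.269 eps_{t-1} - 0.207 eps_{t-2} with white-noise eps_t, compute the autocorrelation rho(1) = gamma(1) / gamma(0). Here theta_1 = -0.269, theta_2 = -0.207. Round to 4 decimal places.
\rho(1) = -0.1913

For an MA(q) process with theta_0 = 1, the autocovariance is
  gamma(k) = sigma^2 * sum_{i=0..q-k} theta_i * theta_{i+k},
and rho(k) = gamma(k) / gamma(0). Sigma^2 cancels.
  numerator   = (1)*(-0.269) + (-0.269)*(-0.207) = -0.213317.
  denominator = (1)^2 + (-0.269)^2 + (-0.207)^2 = 1.11521.
  rho(1) = -0.213317 / 1.11521 = -0.1913.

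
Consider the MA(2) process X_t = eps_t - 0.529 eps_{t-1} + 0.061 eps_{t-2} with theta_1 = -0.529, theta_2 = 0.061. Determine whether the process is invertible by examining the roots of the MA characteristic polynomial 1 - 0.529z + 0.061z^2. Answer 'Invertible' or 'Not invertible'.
\text{Invertible}

The MA(q) characteristic polynomial is P(z) = 1 - 0.529z + 0.061z^2.
Invertibility requires all roots to lie outside the unit circle, i.e. |z| > 1 for every root.
Set 1 + (-0.529) z + (0.061) z^2 = 0, i.e. a z^2 + b z + c = 0 with a = 0.061, b = -0.529, c = 1.
Discriminant D = b^2 - 4ac = (-0.529)^2 - 4*(0.061)*1 = 0.279841 - (0.244) = 0.035841.
D >= 0, so the roots are real: z = (-b +/- sqrt(D)) / (2a) = (0.529 +/- 0.189317) / (0.122).
  z_1 = (0.529 + 0.189317) / (0.122) = 5.8878,   |z_1| = 5.8878.
  z_2 = (0.529 - 0.189317) / (0.122) = 2.7843,   |z_2| = 2.7843.
Moduli of all roots: 5.8878, 2.7843.
All moduli strictly greater than 1? Yes.
Verdict: Invertible.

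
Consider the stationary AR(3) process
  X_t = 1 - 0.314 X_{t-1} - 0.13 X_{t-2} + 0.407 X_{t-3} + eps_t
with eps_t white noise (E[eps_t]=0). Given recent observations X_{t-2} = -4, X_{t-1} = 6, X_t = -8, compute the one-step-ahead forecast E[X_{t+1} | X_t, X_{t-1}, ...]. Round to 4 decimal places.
E[X_{t+1} \mid \mathcal F_t] = 1.1040

For an AR(p) model X_t = c + sum_i phi_i X_{t-i} + eps_t, the
one-step-ahead conditional mean is
  E[X_{t+1} | X_t, ...] = c + sum_i phi_i X_{t+1-i}.
Substitute known values:
  E[X_{t+1} | ...] = 1 + (-0.314) * (-8) + (-0.13) * (6) + (0.407) * (-4)
                   = 1.1040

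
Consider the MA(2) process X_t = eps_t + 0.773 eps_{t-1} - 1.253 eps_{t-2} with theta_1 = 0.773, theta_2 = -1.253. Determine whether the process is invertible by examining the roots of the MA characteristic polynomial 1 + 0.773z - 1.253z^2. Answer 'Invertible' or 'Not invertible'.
\text{Not invertible}

The MA(q) characteristic polynomial is P(z) = 1 + 0.773z - 1.253z^2.
Invertibility requires all roots to lie outside the unit circle, i.e. |z| > 1 for every root.
Set 1 + (0.773) z + (-1.253) z^2 = 0, i.e. a z^2 + b z + c = 0 with a = -1.253, b = 0.773, c = 1.
Discriminant D = b^2 - 4ac = (0.773)^2 - 4*(-1.253)*1 = 0.597529 - (-5.012) = 5.609529.
D >= 0, so the roots are real: z = (-b +/- sqrt(D)) / (2a) = (-0.773 +/- 2.368444) / (-2.506).
  z_1 = (-0.773 + 2.368444) / (-2.506) = -0.6366,   |z_1| = 0.6366.
  z_2 = (-0.773 - 2.368444) / (-2.506) = 1.2536,   |z_2| = 1.2536.
Moduli of all roots: 0.6366, 1.2536.
All moduli strictly greater than 1? No.
Verdict: Not invertible.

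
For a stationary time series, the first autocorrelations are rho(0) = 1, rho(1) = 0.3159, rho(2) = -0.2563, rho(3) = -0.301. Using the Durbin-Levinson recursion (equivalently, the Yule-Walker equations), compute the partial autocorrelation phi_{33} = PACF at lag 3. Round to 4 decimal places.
\phi_{33} = -0.0830

The PACF at lag k is phi_{kk}, the last component of the solution
to the Yule-Walker system G_k phi = r_k where
  (G_k)_{ij} = rho(|i - j|), (r_k)_i = rho(i), i,j = 1..k.
Equivalently, Durbin-Levinson gives phi_{kk} iteratively:
  phi_{11} = rho(1)
  phi_{kk} = [rho(k) - sum_{j=1..k-1} phi_{k-1,j} rho(k-j)]
            / [1 - sum_{j=1..k-1} phi_{k-1,j} rho(j)],
  phi_{k,j} = phi_{k-1,j} - phi_{kk} phi_{k-1,k-j},  j = 1..k-1.
Step k = 1:
  phi_11 = rho(1) = 0.3159.
Step k = 2:
  phi_22 = [rho(2) - phi_11 rho(1)] / [1 - phi_11 rho(1)] = [-0.2563 - (0.3159)(0.3159)] / [1 - (0.3159)(0.3159)]
         = -0.35609281 / 0.90020719 = -0.395568.
  Update: phi_21 = phi_11 - phi_22 phi_11 = 0.3159 - (-0.395568)(0.3159) = 0.44086.
Step k = 3:
  phi_33 = [rho(3) - phi_21 rho(2) - phi_22 rho(1)] / [1 - phi_21 rho(1) - phi_22 rho(2)]
    numerator   = -0.301 - (0.44086)(-0.2563) - (-0.395568)(0.3159) = -0.06304782
    denominator = 1 - (0.44086)(0.3159) - (-0.395568)(-0.2563) = 0.75934841
  phi_33 = -0.06304782 / 0.75934841 = -0.083.
Therefore phi_{33} = -0.0830.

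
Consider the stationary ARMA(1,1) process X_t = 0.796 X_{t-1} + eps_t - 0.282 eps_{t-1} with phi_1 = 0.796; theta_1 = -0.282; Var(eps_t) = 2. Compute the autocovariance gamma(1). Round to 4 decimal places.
\gamma(1) = 2.1760

Multiply the model equation by X_{t-k} and take expectations. With theta_0 = psi_0 = 1 and psi_j the MA(infinity) weights, this gives
  gamma(k) - sum_i phi_i gamma(k-i) = c_k,
  c_k = sigma^2 * sum_{j=k..q} theta_j psi_{j-k}   (c_k = 0 for k > q),
using gamma(-m) = gamma(m).
psi-weights needed (psi_j = theta_j + sum_i phi_i psi_{j-i}):
  psi_1 = theta_1 + phi_1 = -0.282 + (0.796) = 0.514
Right-hand sides:
  c_0 = sigma^2 (1 + theta_1 psi_1) = 2 * (1 + (-0.282)(0.514)) = 2 * 0.855052 = 1.710104
  c_1 = sigma^2 theta_1 = 2 * (-0.282) = -0.564
  c_2 = 0
Equations for k = 0 and k = 1 (AR order 1):
  gamma(0) = phi_1 gamma(1) + c_0
  gamma(1) = phi_1 gamma(0) + c_1
Substituting the second into the first: gamma(0) (1 - phi_1^2) = c_0 + phi_1 c_1, so
  gamma(0) = (c_0 + phi_1 c_1) / (1 - phi_1^2) = (1.710104 + (0.796)(-0.564)) / (1 - (0.796)^2) = 1.26116 / 0.366384 = 3.442181.
  gamma(1) = phi_1 gamma(0) + c_1 = (0.796)(3.442181) + (-0.564) = 2.175976.
Therefore gamma(1) = 2.1760 (to 4 decimal places).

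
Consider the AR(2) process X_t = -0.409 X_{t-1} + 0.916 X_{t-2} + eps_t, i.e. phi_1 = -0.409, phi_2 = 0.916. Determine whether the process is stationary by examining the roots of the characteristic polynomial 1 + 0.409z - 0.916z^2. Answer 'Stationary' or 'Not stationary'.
\text{Not stationary}

The AR(p) characteristic polynomial is P(z) = 1 + 0.409z - 0.916z^2.
Stationarity requires all roots to lie outside the unit circle, i.e. |z| > 1 for every root.
Set 1 + (0.409) z + (-0.916) z^2 = 0, i.e. a z^2 + b z + c = 0 with a = -0.916, b = 0.409, c = 1.
Discriminant D = b^2 - 4ac = (0.409)^2 - 4*(-0.916)*1 = 0.167281 - (-3.664) = 3.831281.
D >= 0, so the roots are real: z = (-b +/- sqrt(D)) / (2a) = (-0.409 +/- 1.957366) / (-1.832).
  z_1 = (-0.409 + 1.957366) / (-1.832) = -0.8452,   |z_1| = 0.8452.
  z_2 = (-0.409 - 1.957366) / (-1.832) = 1.2917,   |z_2| = 1.2917.
Moduli of all roots: 0.8452, 1.2917.
All moduli strictly greater than 1? No.
Verdict: Not stationary.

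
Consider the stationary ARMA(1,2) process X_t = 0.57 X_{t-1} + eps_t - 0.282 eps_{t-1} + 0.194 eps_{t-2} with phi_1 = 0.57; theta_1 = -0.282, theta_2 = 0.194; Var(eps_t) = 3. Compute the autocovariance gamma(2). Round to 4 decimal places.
\gamma(2) = 1.4361

Multiply the model equation by X_{t-k} and take expectations. With theta_0 = psi_0 = 1 and psi_j the MA(infinity) weights, this gives
  gamma(k) - sum_i phi_i gamma(k-i) = c_k,
  c_k = sigma^2 * sum_{j=k..q} theta_j psi_{j-k}   (c_k = 0 for k > q),
using gamma(-m) = gamma(m).
psi-weights needed (psi_j = theta_j + sum_i phi_i psi_{j-i}):
  psi_1 = theta_1 + phi_1 = -0.282 + (0.57) = 0.288
  psi_2 = theta_2 + phi_1 psi_1 = 0.194 + (0.57)(0.288) = 0.35816
Right-hand sides:
  c_0 = sigma^2 (1 + theta_1 psi_1 + theta_2 psi_2) = 3 * (1 + (-0.282)(0.288) + (0.194)(0.35816)) = 3 * 0.988267 = 2.964801
  c_1 = sigma^2 (theta_1 + theta_2 psi_1) = 3 * (-0.282 + (0.194)(0.288)) = -0.678384
  c_2 = sigma^2 theta_2 = 3 * (0.194) = 0.582
Equations for k = 0 and k = 1 (AR order 1):
  gamma(0) = phi_1 gamma(1) + c_0
  gamma(1) = phi_1 gamma(0) + c_1
Substituting the second into the first: gamma(0) (1 - phi_1^2) = c_0 + phi_1 c_1, so
  gamma(0) = (c_0 + phi_1 c_1) / (1 - phi_1^2) = (2.964801 + (0.57)(-0.678384)) / (1 - (0.57)^2) = 2.578122 / 0.6751 = 3.818875.
  gamma(1) = phi_1 gamma(0) + c_1 = (0.57)(3.818875) + (-0.678384) = 1.498375.
For k = 2: gamma(2) = phi_1 gamma(1) + c_2
  = (0.57)(1.498375) + (0.582) = 1.436073.
Therefore gamma(2) = 1.4361 (to 4 decimal places).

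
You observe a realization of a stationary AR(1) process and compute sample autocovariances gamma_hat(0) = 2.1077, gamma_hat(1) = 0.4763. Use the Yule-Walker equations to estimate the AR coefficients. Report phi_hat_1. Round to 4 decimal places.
\hat\phi_{1} = 0.2260

The Yule-Walker equations for an AR(p) process read, in matrix form,
  Gamma_p phi = r_p,   with   (Gamma_p)_{ij} = gamma(|i - j|),
                       (r_p)_i = gamma(i),   i,j = 1..p.
Substitute the sample gammas (Toeplitz matrix and right-hand side of size 1):
  Gamma_p = [[2.1077]]
  r_p     = [0.4763]
With p = 1 this is the single equation gamma(0) phi_1 = gamma(1):
  phi_hat_1 = gamma(1) / gamma(0) = 0.4763 / 2.1077 = 0.2260.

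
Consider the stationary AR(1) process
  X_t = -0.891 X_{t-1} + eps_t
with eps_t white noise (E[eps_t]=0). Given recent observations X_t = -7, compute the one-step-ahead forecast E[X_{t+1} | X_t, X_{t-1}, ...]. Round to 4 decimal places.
E[X_{t+1} \mid \mathcal F_t] = 6.2370

For an AR(p) model X_t = c + sum_i phi_i X_{t-i} + eps_t, the
one-step-ahead conditional mean is
  E[X_{t+1} | X_t, ...] = c + sum_i phi_i X_{t+1-i}.
Substitute known values:
  E[X_{t+1} | ...] = (-0.891) * (-7)
                   = 6.2370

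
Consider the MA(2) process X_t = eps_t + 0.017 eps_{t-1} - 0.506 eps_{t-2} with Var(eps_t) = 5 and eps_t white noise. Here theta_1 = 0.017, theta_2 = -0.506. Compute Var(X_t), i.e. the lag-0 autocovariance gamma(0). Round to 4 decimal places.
\gamma(0) = 6.2816

For an MA(q) process X_t = eps_t + sum_i theta_i eps_{t-i} with
Var(eps_t) = sigma^2, the variance is
  gamma(0) = sigma^2 * (1 + sum_i theta_i^2).
  sum_i theta_i^2 = (0.017)^2 + (-0.506)^2 = 0.000289 + 0.256036 = 0.256325.
  gamma(0) = 5 * (1 + 0.256325) = 5 * 1.256325 = 6.281625, which rounds to 6.2816.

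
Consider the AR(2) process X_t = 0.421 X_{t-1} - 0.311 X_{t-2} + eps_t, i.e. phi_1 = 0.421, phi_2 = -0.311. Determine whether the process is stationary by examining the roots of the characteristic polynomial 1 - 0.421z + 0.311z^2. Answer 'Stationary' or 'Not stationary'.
\text{Stationary}

The AR(p) characteristic polynomial is P(z) = 1 - 0.421z + 0.311z^2.
Stationarity requires all roots to lie outside the unit circle, i.e. |z| > 1 for every root.
Set 1 + (-0.421) z + (0.311) z^2 = 0, i.e. a z^2 + b z + c = 0 with a = 0.311, b = -0.421, c = 1.
Discriminant D = b^2 - 4ac = (-0.421)^2 - 4*(0.311)*1 = 0.177241 - (1.244) = -1.066759.
D < 0, so the roots are the complex-conjugate pair z = (-b +/- i sqrt(-D)) / (2a) = 0.6768 +/- 1.6605i.
For a conjugate pair |z|^2 = z * conj(z) = (product of roots) = c/a = 1/(0.311) = 3.215434, so |z| = sqrt(3.215434) = 1.7932 for both roots.
Moduli of all roots: 1.7932, 1.7932.
All moduli strictly greater than 1? Yes.
Verdict: Stationary.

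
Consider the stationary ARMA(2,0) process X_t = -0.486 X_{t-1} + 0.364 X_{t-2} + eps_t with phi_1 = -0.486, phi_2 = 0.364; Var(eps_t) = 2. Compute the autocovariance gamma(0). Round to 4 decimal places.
\gamma(0) = 5.5410

Multiply the model equation by X_{t-k} and take expectations. With theta_0 = psi_0 = 1 and psi_j the MA(infinity) weights, this gives
  gamma(k) - sum_i phi_i gamma(k-i) = c_k,
  c_k = sigma^2 * sum_{j=k..q} theta_j psi_{j-k}   (c_k = 0 for k > q),
using gamma(-m) = gamma(m).
Pure AR (q = 0): c_0 = sigma^2 = 2, c_k = 0 for k >= 1.
Equations for k = 0, 1, 2 (AR order 2, c_2 = 0):
  (E0) gamma(0) = phi_1 gamma(1) + phi_2 gamma(2) + c_0
  (E1) gamma(1) = phi_1 gamma(0) + phi_2 gamma(1) + c_1
  (E2) gamma(2) = phi_1 gamma(1) + phi_2 gamma(0)
From (E1): gamma(1) = A gamma(0) + B with
  A = phi_1 / (1 - phi_2) = -0.486 / 0.636 = -0.764151,   B = c_1 / (1 - phi_2) = 0 / 0.636 = 0.
Insert (E2) into (E0): gamma(0) (1 - phi_2^2) = phi_1 (1 + phi_2) gamma(1) + c_0.
  phi_1 (1 + phi_2) = (-0.486)(1.364) = -0.662904,   1 - phi_2^2 = 0.867504.
Replace gamma(1) by A gamma(0) + B and collect gamma(0):
  gamma(0) [0.867504 - (-0.662904)(-0.764151)] = c_0 = 2
  gamma(0) * 0.360945 = 2
  gamma(0) = 2 / 0.360945 = 5.541006.
Therefore gamma(0) = 5.5410 (to 4 decimal places).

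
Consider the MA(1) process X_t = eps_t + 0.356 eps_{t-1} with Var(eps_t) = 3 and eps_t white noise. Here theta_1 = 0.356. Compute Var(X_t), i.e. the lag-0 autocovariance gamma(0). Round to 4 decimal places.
\gamma(0) = 3.3802

For an MA(q) process X_t = eps_t + sum_i theta_i eps_{t-i} with
Var(eps_t) = sigma^2, the variance is
  gamma(0) = sigma^2 * (1 + sum_i theta_i^2).
  sum_i theta_i^2 = (0.356)^2 = 0.126736.
  gamma(0) = 3 * (1 + 0.126736) = 3 * 1.126736 = 3.380208, which rounds to 3.3802.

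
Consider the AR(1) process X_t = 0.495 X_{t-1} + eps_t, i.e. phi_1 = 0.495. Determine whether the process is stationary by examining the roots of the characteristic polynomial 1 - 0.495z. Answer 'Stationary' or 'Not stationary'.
\text{Stationary}

The AR(p) characteristic polynomial is P(z) = 1 - 0.495z.
Stationarity requires all roots to lie outside the unit circle, i.e. |z| > 1 for every root.
This is linear in z: 1 + (-0.495) z = 0  =>  z = -1/(-0.495) = 2.020202,  |z| = 2.020202.
Moduli of all roots: 2.0202.
All moduli strictly greater than 1? Yes.
Verdict: Stationary.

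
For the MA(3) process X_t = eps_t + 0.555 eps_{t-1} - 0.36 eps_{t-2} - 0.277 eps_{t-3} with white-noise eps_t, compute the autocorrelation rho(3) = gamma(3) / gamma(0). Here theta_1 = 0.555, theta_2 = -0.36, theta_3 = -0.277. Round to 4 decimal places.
\rho(3) = -0.1829

For an MA(q) process with theta_0 = 1, the autocovariance is
  gamma(k) = sigma^2 * sum_{i=0..q-k} theta_i * theta_{i+k},
and rho(k) = gamma(k) / gamma(0). Sigma^2 cancels.
  numerator   = (1)*(-0.277) = -0.277.
  denominator = (1)^2 + (0.555)^2 + (-0.36)^2 + (-0.277)^2 = 1.514354.
  rho(3) = -0.277 / 1.514354 = -0.1829.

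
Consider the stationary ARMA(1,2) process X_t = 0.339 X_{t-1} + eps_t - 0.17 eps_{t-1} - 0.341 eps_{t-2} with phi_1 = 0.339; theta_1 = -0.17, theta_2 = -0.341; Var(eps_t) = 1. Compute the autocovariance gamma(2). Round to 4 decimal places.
\gamma(2) = -0.2895

Multiply the model equation by X_{t-k} and take expectations. With theta_0 = psi_0 = 1 and psi_j the MA(infinity) weights, this gives
  gamma(k) - sum_i phi_i gamma(k-i) = c_k,
  c_k = sigma^2 * sum_{j=k..q} theta_j psi_{j-k}   (c_k = 0 for k > q),
using gamma(-m) = gamma(m).
psi-weights needed (psi_j = theta_j + sum_i phi_i psi_{j-i}):
  psi_1 = theta_1 + phi_1 = -0.17 + (0.339) = 0.169
  psi_2 = theta_2 + phi_1 psi_1 = -0.341 + (0.339)(0.169) = -0.283709
Right-hand sides:
  c_0 = sigma^2 (1 + theta_1 psi_1 + theta_2 psi_2) = 1 * (1 + (-0.17)(0.169) + (-0.341)(-0.283709)) = 1 * 1.068015 = 1.068015
  c_1 = sigma^2 (theta_1 + theta_2 psi_1) = 1 * (-0.17 + (-0.341)(0.169)) = -0.227629
  c_2 = sigma^2 theta_2 = 1 * (-0.341) = -0.341
Equations for k = 0 and k = 1 (AR order 1):
  gamma(0) = phi_1 gamma(1) + c_0
  gamma(1) = phi_1 gamma(0) + c_1
Substituting the second into the first: gamma(0) (1 - phi_1^2) = c_0 + phi_1 c_1, so
  gamma(0) = (c_0 + phi_1 c_1) / (1 - phi_1^2) = (1.068015 + (0.339)(-0.227629)) / (1 - (0.339)^2) = 0.990849 / 0.885079 = 1.119503.
  gamma(1) = phi_1 gamma(0) + c_1 = (0.339)(1.119503) + (-0.227629) = 0.151882.
For k = 2: gamma(2) = phi_1 gamma(1) + c_2
  = (0.339)(0.151882) + (-0.341) = -0.289512.
Therefore gamma(2) = -0.2895 (to 4 decimal places).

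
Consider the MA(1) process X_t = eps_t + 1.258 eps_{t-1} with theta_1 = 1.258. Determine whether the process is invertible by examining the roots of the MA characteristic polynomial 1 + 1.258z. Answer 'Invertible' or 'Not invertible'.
\text{Not invertible}

The MA(q) characteristic polynomial is P(z) = 1 + 1.258z.
Invertibility requires all roots to lie outside the unit circle, i.e. |z| > 1 for every root.
This is linear in z: 1 + (1.258) z = 0  =>  z = -1/(1.258) = -0.794913,  |z| = 0.794913.
Moduli of all roots: 0.7949.
All moduli strictly greater than 1? No.
Verdict: Not invertible.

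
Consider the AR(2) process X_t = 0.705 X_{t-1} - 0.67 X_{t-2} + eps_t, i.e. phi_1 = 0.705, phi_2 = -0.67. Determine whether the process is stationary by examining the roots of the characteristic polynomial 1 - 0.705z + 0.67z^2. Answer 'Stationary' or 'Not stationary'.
\text{Stationary}

The AR(p) characteristic polynomial is P(z) = 1 - 0.705z + 0.67z^2.
Stationarity requires all roots to lie outside the unit circle, i.e. |z| > 1 for every root.
Set 1 + (-0.705) z + (0.67) z^2 = 0, i.e. a z^2 + b z + c = 0 with a = 0.67, b = -0.705, c = 1.
Discriminant D = b^2 - 4ac = (-0.705)^2 - 4*(0.67)*1 = 0.497025 - (2.68) = -2.182975.
D < 0, so the roots are the complex-conjugate pair z = (-b +/- i sqrt(-D)) / (2a) = 0.5261 +/- 1.1026i.
For a conjugate pair |z|^2 = z * conj(z) = (product of roots) = c/a = 1/(0.67) = 1.492537, so |z| = sqrt(1.492537) = 1.2217 for both roots.
Moduli of all roots: 1.2217, 1.2217.
All moduli strictly greater than 1? Yes.
Verdict: Stationary.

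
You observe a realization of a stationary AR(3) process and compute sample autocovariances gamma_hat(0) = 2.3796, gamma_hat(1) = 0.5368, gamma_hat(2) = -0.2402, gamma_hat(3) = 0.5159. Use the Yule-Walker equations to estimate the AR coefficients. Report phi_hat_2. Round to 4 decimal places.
\hat\phi_{2} = -0.2390

The Yule-Walker equations for an AR(p) process read, in matrix form,
  Gamma_p phi = r_p,   with   (Gamma_p)_{ij} = gamma(|i - j|),
                       (r_p)_i = gamma(i),   i,j = 1..p.
Substitute the sample gammas (Toeplitz matrix and right-hand side of size 3):
  Gamma_p = [[2.3796, 0.5368, -0.2402], [0.5368, 2.3796, 0.5368], [-0.2402, 0.5368, 2.3796]]
  r_p     = [0.5368, -0.2402, 0.5159]
Written out (R1..R3):
  (R1) 2.3796 phi_1 + 0.5368 phi_2 - 0.2402 phi_3 = 0.5368
  (R2) 0.5368 phi_1 + 2.3796 phi_2 + 0.5368 phi_3 = -0.2402
  (R3) -0.2402 phi_1 + 0.5368 phi_2 + 2.3796 phi_3 = 0.5159
Gaussian elimination:
  R2 <- R2 - (0.5368/2.3796) R1 = R2 - (0.225584) R1:  2.258506 phi_2 + 0.590985 phi_3 = -0.361294
  R3 <- R3 - (-0.2402/2.3796) R1 = R3 - (-0.100941) R1:  0.590985 phi_2 + 2.355354 phi_3 = 0.570085
  R3 <- R3 - (0.590985/2.258506) R2 = R3 - (0.261671) R2:  2.20071 phi_3 = 0.664625
Back-substitution:
  phi_hat_3 = 0.664625 / 2.20071 = 0.302005
  phi_hat_2 = (-0.361294 - (0.590985)(0.302005)) / 2.258506 = -0.238996
  phi_hat_1 = (0.5368 - (0.5368)(-0.238996) - (-0.2402)(0.302005)) / 2.3796 = 0.309983
So phi_hat = [0.3100, -0.2390, 0.3020].
Therefore phi_hat_2 = -0.2390.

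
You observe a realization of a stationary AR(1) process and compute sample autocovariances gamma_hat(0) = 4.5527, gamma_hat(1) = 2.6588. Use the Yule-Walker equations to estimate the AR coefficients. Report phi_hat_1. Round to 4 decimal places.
\hat\phi_{1} = 0.5840

The Yule-Walker equations for an AR(p) process read, in matrix form,
  Gamma_p phi = r_p,   with   (Gamma_p)_{ij} = gamma(|i - j|),
                       (r_p)_i = gamma(i),   i,j = 1..p.
Substitute the sample gammas (Toeplitz matrix and right-hand side of size 1):
  Gamma_p = [[4.5527]]
  r_p     = [2.6588]
With p = 1 this is the single equation gamma(0) phi_1 = gamma(1):
  phi_hat_1 = gamma(1) / gamma(0) = 2.6588 / 4.5527 = 0.5840.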